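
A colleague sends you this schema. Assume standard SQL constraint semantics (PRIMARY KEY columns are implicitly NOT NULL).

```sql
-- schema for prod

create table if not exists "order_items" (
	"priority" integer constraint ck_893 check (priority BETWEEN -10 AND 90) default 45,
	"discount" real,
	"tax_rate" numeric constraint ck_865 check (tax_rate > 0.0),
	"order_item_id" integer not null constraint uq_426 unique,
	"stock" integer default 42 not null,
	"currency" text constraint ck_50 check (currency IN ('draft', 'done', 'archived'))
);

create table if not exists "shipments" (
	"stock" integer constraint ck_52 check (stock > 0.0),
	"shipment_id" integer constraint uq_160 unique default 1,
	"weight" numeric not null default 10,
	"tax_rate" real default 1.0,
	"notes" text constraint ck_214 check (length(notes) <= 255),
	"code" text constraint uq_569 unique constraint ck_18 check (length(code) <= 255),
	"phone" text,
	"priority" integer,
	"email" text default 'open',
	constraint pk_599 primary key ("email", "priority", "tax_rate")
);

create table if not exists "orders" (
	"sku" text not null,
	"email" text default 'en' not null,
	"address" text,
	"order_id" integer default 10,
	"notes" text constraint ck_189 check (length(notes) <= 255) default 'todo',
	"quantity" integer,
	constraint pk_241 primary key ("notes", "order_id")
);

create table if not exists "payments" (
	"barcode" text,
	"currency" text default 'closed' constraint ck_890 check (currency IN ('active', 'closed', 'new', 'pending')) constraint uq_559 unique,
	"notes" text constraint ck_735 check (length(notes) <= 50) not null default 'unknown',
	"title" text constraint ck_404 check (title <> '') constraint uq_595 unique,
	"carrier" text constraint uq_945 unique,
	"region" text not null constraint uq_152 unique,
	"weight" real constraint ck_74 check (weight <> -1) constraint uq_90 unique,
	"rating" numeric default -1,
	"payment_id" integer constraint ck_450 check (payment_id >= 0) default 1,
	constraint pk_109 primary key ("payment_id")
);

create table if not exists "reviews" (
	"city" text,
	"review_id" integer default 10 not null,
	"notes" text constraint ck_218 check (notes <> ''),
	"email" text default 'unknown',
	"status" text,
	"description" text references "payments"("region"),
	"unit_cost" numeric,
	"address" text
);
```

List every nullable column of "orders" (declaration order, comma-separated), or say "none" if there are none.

address, quantity

- sku: declared NOT NULL → not nullable.
- email: declared NOT NULL → not nullable.
- address: no NOT NULL constraint applies → nullable.
- order_id: part of the PRIMARY KEY, which implies NOT NULL → not nullable.
- notes: part of the PRIMARY KEY, which implies NOT NULL → not nullable.
- quantity: no NOT NULL constraint applies → nullable.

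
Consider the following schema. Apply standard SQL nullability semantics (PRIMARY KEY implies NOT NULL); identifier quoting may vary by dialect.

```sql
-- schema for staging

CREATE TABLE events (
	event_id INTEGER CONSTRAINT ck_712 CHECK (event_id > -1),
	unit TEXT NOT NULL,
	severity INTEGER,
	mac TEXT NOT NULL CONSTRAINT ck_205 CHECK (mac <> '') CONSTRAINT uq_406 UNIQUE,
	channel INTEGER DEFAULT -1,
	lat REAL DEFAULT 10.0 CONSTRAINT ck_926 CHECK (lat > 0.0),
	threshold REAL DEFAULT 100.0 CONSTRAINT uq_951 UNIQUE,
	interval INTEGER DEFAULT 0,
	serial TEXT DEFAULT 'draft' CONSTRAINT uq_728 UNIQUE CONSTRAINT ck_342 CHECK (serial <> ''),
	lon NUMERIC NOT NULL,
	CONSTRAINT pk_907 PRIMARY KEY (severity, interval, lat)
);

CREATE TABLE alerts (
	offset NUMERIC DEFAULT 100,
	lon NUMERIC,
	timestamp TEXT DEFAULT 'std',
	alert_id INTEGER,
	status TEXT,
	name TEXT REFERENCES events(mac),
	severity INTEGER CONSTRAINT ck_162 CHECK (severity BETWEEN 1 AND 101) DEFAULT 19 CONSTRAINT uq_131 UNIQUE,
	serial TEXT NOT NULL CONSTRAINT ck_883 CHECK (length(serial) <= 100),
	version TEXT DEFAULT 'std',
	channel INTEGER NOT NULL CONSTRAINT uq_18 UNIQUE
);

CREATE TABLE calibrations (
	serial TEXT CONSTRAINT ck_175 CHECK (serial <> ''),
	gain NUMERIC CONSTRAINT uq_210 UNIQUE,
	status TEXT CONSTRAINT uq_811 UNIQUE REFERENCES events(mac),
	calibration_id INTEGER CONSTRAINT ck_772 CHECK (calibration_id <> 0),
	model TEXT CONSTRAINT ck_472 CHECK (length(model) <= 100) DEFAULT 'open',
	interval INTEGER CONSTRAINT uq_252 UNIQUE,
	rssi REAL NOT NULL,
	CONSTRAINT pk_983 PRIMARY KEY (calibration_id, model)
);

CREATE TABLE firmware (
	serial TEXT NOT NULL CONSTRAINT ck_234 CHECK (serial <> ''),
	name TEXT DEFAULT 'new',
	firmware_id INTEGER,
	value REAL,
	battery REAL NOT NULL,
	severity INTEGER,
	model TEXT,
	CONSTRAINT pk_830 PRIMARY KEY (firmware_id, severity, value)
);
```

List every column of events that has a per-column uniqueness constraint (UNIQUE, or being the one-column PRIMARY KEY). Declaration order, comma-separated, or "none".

- event_id: no UNIQUE or single-column PK constraint.
- unit: no UNIQUE or single-column PK constraint.
- severity: part of a composite PRIMARY KEY — only the tuple is unique, not this column on its own.
- mac: declared UNIQUE → unique.
- channel: no UNIQUE or single-column PK constraint.
- lat: part of a composite PRIMARY KEY — only the tuple is unique, not this column on its own.
- threshold: declared UNIQUE → unique.
- interval: part of a composite PRIMARY KEY — only the tuple is unique, not this column on its own.
- serial: declared UNIQUE → unique.
- lon: no UNIQUE or single-column PK constraint.

mac, threshold, serial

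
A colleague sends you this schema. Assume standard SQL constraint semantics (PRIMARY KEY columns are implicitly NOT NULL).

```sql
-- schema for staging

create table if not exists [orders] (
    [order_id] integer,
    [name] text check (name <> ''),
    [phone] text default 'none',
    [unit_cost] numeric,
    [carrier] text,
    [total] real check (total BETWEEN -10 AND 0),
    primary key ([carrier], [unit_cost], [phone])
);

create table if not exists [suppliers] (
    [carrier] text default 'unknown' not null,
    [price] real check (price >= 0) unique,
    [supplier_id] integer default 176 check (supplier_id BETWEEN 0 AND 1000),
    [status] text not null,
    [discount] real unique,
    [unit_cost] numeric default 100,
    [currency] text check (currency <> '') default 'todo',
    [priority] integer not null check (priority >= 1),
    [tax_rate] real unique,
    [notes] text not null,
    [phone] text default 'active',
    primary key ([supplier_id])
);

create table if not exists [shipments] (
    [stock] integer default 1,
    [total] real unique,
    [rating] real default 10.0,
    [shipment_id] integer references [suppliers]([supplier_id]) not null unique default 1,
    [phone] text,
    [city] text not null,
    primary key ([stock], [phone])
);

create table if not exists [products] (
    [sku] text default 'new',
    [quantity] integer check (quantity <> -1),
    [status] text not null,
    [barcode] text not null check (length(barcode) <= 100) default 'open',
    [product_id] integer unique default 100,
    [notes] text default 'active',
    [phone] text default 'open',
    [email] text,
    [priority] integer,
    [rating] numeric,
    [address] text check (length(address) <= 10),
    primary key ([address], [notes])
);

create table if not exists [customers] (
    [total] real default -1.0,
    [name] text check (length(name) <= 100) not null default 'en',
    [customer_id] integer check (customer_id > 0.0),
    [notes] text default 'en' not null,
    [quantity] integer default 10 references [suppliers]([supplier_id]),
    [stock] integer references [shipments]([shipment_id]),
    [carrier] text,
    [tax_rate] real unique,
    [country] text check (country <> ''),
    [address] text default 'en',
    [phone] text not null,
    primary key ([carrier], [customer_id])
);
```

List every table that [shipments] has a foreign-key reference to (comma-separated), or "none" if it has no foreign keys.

suppliers

- shipment_id REFERENCES suppliers(supplier_id).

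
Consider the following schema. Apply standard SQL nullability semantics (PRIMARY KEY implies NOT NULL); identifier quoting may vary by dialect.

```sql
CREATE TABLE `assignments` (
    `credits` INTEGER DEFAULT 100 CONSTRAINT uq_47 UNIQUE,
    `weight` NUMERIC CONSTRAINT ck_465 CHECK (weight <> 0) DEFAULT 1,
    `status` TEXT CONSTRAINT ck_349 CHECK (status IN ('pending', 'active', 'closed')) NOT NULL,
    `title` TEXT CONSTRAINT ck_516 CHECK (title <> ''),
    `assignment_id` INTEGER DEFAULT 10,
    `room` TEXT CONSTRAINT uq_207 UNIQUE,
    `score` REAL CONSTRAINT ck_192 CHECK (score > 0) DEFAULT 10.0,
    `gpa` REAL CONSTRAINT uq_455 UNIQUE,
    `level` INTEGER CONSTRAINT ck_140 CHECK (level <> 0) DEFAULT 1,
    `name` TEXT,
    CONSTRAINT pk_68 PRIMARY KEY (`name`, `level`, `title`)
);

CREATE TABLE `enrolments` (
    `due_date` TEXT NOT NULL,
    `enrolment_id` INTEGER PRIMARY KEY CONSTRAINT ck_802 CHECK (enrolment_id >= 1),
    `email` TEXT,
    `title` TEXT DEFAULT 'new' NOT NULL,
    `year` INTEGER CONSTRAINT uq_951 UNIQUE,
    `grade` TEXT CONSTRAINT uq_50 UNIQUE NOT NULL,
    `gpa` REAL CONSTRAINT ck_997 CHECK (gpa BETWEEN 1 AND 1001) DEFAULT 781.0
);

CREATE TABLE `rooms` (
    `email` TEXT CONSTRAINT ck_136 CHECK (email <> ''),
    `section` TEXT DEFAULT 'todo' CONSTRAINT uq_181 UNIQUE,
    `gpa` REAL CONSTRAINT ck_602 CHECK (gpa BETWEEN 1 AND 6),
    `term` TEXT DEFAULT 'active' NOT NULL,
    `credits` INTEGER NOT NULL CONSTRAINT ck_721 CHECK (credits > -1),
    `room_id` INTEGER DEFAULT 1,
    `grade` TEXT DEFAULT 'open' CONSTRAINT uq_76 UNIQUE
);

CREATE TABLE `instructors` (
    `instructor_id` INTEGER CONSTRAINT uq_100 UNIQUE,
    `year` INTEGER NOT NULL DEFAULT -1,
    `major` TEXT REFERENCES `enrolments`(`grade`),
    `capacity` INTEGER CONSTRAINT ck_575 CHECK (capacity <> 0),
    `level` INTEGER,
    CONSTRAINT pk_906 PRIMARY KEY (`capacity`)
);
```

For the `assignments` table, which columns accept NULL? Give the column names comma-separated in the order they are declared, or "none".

- credits: UNIQUE does not imply NOT NULL → nullable.
- weight: CHECK does not forbid NULL (a CHECK constraint passes when its expression is NULL) → nullable.
- status: declared NOT NULL → not nullable.
- title: part of the PRIMARY KEY, which implies NOT NULL → not nullable.
- assignment_id: DEFAULT only fills an omitted column; an explicit NULL is still allowed → nullable.
- room: UNIQUE does not imply NOT NULL → nullable.
- score: CHECK does not forbid NULL (a CHECK constraint passes when its expression is NULL) → nullable.
- gpa: UNIQUE does not imply NOT NULL → nullable.
- level: part of the PRIMARY KEY, which implies NOT NULL → not nullable.
- name: part of the PRIMARY KEY, which implies NOT NULL → not nullable.

credits, weight, assignment_id, room, score, gpa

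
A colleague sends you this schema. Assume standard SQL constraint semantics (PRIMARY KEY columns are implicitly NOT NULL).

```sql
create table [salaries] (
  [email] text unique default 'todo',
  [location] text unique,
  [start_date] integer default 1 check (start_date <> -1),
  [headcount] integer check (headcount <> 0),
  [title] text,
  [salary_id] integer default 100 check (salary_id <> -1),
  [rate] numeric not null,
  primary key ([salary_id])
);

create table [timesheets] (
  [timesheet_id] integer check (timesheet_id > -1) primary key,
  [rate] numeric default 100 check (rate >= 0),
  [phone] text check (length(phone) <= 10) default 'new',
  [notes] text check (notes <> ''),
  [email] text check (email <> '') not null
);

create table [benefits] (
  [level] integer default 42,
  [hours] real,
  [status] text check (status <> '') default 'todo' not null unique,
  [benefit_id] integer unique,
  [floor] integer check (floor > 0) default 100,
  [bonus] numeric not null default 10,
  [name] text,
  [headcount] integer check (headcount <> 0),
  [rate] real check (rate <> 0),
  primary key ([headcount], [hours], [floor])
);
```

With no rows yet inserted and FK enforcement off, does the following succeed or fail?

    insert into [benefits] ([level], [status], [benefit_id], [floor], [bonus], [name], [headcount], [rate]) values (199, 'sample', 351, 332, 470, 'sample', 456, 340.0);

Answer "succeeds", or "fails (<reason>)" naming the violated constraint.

hours is omitted from the column list and has no DEFAULT, so it would receive NULL.
But hours is part of the PRIMARY KEY (implied NOT NULL).

fails (NOT NULL on hours)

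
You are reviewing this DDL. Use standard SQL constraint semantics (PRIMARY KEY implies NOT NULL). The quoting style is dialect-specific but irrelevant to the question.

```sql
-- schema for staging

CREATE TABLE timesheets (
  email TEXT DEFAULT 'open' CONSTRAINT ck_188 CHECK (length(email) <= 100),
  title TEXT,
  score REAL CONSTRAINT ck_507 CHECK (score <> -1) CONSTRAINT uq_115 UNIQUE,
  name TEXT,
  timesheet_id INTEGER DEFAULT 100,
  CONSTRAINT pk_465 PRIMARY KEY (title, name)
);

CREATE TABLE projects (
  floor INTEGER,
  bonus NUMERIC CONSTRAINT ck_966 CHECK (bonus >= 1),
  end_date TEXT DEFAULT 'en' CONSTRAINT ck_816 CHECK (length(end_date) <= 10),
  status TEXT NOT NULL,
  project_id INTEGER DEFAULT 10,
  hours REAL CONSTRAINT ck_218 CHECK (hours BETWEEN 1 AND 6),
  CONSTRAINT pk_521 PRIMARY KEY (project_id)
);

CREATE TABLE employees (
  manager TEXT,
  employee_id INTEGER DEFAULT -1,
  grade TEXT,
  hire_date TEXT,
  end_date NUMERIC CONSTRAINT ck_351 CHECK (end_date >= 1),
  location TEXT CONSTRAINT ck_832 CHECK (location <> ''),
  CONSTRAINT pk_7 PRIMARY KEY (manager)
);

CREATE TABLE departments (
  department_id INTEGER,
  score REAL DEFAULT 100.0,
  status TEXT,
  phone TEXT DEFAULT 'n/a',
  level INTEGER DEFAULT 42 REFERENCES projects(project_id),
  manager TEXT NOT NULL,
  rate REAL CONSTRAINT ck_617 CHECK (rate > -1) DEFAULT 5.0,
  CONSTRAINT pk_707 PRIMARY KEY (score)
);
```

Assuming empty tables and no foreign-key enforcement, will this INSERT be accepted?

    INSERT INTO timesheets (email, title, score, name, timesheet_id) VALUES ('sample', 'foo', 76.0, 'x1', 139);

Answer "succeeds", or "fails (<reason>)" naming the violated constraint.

succeeds

NOT NULL columns: name is supplied; title is supplied.
CHECK constraints: 'sample' satisfies (length(email) <= 100); 76.0 satisfies (score <> -1).
No constraint is violated.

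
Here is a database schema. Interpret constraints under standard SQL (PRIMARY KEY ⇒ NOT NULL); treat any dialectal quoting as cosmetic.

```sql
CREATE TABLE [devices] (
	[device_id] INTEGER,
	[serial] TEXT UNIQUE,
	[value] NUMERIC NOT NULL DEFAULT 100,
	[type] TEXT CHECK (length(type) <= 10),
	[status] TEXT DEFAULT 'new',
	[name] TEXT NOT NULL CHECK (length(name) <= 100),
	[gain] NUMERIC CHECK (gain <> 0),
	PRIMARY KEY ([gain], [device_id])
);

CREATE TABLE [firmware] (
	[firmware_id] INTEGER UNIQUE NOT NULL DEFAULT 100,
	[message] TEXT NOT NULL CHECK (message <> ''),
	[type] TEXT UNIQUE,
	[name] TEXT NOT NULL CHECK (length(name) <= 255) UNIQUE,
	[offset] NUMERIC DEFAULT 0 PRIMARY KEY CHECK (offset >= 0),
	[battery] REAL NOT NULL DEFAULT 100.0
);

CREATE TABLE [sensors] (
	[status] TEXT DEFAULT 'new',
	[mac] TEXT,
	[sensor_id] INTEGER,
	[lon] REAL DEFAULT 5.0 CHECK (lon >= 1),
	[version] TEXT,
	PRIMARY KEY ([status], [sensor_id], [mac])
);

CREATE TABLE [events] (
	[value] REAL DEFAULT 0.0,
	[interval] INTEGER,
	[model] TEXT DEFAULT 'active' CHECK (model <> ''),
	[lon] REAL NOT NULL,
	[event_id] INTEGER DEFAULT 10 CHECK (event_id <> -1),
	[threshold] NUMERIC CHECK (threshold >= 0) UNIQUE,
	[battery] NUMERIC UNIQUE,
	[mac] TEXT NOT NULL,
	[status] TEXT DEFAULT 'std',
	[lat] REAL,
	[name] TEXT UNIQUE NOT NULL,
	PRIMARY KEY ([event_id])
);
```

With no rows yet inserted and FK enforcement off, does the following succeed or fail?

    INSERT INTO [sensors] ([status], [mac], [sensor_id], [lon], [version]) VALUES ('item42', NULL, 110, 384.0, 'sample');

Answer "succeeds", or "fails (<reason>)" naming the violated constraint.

fails (NOT NULL on mac)

mac is explicitly set to NULL, but mac is part of the PRIMARY KEY (implied NOT NULL).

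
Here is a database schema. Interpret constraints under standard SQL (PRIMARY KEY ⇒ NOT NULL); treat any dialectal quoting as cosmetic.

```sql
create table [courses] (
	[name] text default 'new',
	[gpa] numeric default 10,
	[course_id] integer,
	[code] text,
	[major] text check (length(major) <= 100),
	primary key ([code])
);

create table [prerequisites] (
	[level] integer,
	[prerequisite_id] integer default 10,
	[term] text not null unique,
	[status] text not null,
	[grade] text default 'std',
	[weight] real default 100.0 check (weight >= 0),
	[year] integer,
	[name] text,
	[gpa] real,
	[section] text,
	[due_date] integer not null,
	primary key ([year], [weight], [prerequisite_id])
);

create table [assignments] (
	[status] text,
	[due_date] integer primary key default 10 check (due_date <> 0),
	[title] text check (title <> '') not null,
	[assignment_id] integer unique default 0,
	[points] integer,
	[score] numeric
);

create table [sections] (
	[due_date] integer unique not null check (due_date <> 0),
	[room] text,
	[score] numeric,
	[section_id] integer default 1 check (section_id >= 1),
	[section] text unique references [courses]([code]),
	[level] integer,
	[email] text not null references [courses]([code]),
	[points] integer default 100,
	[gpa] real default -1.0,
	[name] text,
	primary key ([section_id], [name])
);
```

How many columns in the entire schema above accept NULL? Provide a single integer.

19

courses: 4 nullable (name, gpa, course_id, major — PK (code) and explicit NOT NULL columns excluded).
prerequisites: 5 nullable (level, grade, name, gpa, section — PK (year, weight, prerequisite_id) and explicit NOT NULL columns excluded).
assignments: 4 nullable (status, assignment_id, points, score — PK (due_date) and explicit NOT NULL columns excluded).
sections: 6 nullable (room, score, section, level, points, gpa — PK (section_id, name) and explicit NOT NULL columns excluded).
Total: 4 + 5 + 4 + 6 = 19.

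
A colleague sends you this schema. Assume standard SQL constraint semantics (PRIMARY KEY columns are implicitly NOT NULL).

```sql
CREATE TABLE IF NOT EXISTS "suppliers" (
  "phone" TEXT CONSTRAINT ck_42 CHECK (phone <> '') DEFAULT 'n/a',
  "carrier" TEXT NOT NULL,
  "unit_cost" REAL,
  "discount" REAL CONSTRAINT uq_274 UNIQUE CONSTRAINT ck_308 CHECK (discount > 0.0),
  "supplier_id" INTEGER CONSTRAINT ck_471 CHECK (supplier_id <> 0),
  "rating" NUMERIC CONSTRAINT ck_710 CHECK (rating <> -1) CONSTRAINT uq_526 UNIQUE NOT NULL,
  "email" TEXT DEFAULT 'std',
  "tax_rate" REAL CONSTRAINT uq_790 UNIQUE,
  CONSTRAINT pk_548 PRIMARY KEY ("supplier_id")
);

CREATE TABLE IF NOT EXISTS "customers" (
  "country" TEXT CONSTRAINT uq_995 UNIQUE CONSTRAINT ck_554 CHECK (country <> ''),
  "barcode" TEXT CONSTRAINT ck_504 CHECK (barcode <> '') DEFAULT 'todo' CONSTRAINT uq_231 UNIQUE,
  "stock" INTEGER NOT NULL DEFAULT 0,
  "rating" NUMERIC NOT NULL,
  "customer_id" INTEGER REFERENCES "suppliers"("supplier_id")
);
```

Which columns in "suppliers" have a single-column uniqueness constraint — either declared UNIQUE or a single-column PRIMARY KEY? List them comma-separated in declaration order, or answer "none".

discount, supplier_id, rating, tax_rate

- phone: no UNIQUE or single-column PK constraint.
- carrier: no UNIQUE or single-column PK constraint.
- unit_cost: no UNIQUE or single-column PK constraint.
- discount: declared UNIQUE → unique.
- supplier_id: single-column PRIMARY KEY → unique.
- rating: declared UNIQUE → unique.
- email: no UNIQUE or single-column PK constraint.
- tax_rate: declared UNIQUE → unique.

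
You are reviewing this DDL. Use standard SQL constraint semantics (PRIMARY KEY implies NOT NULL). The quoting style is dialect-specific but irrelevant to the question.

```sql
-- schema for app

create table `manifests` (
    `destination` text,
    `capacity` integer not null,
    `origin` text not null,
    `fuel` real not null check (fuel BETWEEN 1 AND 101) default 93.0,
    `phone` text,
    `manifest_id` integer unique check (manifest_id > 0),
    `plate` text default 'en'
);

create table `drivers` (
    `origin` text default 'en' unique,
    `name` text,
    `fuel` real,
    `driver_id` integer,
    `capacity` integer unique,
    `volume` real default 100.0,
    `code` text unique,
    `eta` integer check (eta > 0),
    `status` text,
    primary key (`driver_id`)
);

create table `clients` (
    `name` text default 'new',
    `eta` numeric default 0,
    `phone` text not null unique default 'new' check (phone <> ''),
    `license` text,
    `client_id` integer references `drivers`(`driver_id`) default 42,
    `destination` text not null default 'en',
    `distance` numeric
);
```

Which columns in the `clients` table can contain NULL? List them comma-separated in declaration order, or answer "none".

- name: DEFAULT only fills an omitted column; an explicit NULL is still allowed → nullable.
- eta: DEFAULT only fills an omitted column; an explicit NULL is still allowed → nullable.
- phone: declared NOT NULL → not nullable.
- license: no NOT NULL constraint applies → nullable.
- client_id: a foreign key column may be NULL unless separately constrained → nullable.
- destination: declared NOT NULL → not nullable.
- distance: no NOT NULL constraint applies → nullable.

name, eta, license, client_id, distance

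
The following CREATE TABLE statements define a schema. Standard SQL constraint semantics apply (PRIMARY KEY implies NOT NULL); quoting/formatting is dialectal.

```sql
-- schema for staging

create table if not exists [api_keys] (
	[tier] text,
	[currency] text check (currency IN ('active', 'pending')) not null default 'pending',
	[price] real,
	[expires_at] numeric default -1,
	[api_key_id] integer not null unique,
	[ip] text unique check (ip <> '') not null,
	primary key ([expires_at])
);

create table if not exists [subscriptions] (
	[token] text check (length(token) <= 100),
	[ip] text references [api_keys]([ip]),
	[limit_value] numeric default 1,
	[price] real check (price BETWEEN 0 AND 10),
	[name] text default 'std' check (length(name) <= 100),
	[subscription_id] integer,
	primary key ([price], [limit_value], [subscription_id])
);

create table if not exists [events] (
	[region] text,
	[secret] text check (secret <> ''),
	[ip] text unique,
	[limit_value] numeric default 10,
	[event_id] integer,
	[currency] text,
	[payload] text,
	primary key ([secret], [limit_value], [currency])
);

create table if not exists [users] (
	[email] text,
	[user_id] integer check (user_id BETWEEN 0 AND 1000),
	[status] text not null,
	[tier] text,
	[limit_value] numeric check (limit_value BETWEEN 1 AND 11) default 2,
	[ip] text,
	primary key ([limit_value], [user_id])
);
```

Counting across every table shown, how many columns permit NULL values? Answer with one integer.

12

api_keys: 2 nullable (tier, price — PK (expires_at) and explicit NOT NULL columns excluded).
subscriptions: 3 nullable (token, ip, name — PK (price, limit_value, subscription_id) and explicit NOT NULL columns excluded).
events: 4 nullable (region, ip, event_id, payload — PK (secret, limit_value, currency) and explicit NOT NULL columns excluded).
users: 3 nullable (email, tier, ip — PK (limit_value, user_id) and explicit NOT NULL columns excluded).
Total: 2 + 3 + 4 + 3 = 12.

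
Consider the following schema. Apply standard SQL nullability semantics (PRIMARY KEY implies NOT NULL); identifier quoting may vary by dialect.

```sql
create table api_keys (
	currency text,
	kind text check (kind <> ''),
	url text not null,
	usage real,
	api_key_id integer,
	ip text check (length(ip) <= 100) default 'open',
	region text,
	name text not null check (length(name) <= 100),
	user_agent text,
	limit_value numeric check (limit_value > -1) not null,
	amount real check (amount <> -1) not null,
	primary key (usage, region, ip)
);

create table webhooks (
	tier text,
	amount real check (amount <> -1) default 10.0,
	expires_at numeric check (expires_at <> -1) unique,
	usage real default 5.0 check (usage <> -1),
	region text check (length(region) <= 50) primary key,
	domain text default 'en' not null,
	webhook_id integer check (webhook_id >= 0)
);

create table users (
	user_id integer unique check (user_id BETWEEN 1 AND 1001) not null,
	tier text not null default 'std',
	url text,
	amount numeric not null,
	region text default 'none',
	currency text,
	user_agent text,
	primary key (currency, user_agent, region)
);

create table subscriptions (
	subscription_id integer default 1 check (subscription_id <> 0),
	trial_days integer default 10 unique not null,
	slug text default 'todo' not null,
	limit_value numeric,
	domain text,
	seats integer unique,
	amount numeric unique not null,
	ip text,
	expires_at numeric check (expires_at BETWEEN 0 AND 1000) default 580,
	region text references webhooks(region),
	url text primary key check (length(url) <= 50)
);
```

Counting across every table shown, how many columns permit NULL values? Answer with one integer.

api_keys: 4 nullable (currency, kind, api_key_id, user_agent — PK (usage, region, ip) and explicit NOT NULL columns excluded).
webhooks: 5 nullable (tier, amount, expires_at, usage, webhook_id — PK (region) and explicit NOT NULL columns excluded).
users: 1 nullable (url — PK (currency, user_agent, region) and explicit NOT NULL columns excluded).
subscriptions: 7 nullable (subscription_id, limit_value, domain, seats, ip, expires_at, region — PK (url) and explicit NOT NULL columns excluded).
Total: 4 + 5 + 1 + 7 = 17.

17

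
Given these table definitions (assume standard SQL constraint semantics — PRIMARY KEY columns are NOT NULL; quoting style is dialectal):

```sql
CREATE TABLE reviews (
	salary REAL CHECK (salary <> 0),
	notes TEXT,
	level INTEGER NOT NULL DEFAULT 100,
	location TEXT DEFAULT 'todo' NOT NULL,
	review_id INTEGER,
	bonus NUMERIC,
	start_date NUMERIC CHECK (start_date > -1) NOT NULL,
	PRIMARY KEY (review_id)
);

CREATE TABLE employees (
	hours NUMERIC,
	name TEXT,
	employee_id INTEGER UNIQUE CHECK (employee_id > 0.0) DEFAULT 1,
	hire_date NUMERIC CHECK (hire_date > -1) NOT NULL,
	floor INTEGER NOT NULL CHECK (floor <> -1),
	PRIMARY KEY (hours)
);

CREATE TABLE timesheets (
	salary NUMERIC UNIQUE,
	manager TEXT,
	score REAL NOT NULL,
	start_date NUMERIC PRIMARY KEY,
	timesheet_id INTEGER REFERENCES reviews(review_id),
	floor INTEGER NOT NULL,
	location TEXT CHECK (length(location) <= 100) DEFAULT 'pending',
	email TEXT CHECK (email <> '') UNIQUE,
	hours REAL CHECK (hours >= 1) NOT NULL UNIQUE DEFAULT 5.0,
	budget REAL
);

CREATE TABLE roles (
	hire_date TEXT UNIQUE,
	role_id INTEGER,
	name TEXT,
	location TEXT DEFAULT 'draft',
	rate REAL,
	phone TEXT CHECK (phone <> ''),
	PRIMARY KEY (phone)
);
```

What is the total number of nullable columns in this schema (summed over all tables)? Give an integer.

16

reviews: 3 nullable (salary, notes, bonus — PK (review_id) and explicit NOT NULL columns excluded).
employees: 2 nullable (name, employee_id — PK (hours) and explicit NOT NULL columns excluded).
timesheets: 6 nullable (salary, manager, timesheet_id, location, email, budget — PK (start_date) and explicit NOT NULL columns excluded).
roles: 5 nullable (hire_date, role_id, name, location, rate — PK (phone) and explicit NOT NULL columns excluded).
Total: 3 + 2 + 6 + 5 = 16.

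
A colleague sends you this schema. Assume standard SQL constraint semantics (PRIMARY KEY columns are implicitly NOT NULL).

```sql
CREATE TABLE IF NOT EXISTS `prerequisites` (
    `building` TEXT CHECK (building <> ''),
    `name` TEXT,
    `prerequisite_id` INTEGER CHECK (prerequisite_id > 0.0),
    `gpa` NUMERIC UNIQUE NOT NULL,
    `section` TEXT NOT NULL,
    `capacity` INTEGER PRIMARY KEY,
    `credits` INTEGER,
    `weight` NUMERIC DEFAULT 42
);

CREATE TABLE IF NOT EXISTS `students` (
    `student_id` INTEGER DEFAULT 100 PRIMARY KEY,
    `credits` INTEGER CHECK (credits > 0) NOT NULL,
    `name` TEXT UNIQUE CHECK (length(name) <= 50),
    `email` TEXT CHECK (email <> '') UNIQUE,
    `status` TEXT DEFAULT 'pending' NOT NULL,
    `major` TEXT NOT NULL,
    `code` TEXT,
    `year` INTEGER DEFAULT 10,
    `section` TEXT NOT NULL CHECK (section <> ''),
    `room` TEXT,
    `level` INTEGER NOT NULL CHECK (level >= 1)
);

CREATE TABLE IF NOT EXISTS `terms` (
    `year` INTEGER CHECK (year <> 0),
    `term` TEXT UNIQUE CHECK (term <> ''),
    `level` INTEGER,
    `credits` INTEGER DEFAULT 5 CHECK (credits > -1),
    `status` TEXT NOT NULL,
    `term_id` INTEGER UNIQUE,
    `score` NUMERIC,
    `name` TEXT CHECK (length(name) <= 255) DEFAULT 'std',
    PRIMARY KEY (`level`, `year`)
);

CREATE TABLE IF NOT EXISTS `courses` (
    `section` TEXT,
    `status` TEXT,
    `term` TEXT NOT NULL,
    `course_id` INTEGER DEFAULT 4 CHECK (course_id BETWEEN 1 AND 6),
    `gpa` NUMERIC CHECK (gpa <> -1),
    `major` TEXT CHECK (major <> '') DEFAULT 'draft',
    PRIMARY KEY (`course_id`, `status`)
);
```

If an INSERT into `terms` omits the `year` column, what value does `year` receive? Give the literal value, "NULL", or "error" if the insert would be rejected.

year has no DEFAULT clause.
Omitting it would insert NULL, but it is part of the PRIMARY KEY, so the INSERT fails.

error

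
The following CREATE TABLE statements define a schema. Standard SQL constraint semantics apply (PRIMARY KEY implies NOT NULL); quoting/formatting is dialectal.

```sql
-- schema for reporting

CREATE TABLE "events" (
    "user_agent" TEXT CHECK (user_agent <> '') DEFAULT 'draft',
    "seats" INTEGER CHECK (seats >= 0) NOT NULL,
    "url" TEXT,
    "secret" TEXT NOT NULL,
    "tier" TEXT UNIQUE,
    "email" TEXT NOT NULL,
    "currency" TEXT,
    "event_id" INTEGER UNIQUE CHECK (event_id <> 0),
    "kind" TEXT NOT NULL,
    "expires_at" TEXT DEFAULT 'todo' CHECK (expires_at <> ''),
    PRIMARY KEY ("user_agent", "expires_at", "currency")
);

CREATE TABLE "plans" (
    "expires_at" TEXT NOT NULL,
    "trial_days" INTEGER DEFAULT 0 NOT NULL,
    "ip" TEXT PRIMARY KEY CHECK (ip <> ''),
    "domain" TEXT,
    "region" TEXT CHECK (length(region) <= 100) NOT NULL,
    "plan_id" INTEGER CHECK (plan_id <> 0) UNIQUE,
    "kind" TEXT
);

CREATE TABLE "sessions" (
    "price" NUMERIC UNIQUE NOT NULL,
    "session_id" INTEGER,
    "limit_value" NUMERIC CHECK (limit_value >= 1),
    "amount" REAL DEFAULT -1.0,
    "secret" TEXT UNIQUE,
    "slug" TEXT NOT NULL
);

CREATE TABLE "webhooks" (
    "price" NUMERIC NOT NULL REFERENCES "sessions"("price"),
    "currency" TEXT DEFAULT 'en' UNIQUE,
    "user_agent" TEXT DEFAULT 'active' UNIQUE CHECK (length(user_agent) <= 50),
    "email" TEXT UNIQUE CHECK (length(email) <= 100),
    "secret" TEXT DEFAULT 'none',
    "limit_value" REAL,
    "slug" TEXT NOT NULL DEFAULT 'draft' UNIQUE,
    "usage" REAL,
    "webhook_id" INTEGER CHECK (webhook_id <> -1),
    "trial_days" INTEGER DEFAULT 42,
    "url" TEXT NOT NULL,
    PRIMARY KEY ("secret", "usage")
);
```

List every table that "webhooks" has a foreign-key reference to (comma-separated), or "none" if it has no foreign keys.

sessions

- price REFERENCES sessions(price).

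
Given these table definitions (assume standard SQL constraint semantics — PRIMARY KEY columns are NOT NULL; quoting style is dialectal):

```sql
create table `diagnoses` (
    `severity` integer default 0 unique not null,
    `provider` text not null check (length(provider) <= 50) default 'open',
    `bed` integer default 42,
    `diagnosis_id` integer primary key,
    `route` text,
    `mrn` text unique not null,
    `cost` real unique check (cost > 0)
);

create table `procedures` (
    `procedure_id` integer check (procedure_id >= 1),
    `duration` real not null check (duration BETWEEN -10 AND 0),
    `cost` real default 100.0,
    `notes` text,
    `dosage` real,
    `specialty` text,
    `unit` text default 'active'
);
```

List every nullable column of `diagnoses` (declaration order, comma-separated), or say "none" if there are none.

- severity: declared NOT NULL → not nullable.
- provider: declared NOT NULL → not nullable.
- bed: DEFAULT only fills an omitted column; an explicit NULL is still allowed → nullable.
- diagnosis_id: part of the PRIMARY KEY, which implies NOT NULL → not nullable.
- route: no NOT NULL constraint applies → nullable.
- mrn: declared NOT NULL → not nullable.
- cost: CHECK does not forbid NULL (a CHECK constraint passes when its expression is NULL) → nullable.

bed, route, cost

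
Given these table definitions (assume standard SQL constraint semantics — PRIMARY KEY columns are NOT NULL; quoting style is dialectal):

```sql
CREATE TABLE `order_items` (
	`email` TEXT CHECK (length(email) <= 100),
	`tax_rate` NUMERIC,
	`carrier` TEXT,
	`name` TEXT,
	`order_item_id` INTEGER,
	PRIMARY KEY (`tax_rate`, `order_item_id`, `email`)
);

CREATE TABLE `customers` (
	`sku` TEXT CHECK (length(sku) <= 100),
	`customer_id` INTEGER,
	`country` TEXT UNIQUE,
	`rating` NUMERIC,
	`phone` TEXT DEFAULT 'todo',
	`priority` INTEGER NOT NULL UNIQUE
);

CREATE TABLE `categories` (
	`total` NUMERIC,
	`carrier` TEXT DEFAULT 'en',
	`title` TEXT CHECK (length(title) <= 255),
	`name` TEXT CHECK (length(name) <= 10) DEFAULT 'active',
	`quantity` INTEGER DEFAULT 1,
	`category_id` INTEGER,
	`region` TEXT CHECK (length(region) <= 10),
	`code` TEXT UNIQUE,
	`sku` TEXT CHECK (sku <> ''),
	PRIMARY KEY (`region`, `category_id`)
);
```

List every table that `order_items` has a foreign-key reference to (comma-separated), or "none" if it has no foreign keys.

No column in order_items has a REFERENCES clause.

none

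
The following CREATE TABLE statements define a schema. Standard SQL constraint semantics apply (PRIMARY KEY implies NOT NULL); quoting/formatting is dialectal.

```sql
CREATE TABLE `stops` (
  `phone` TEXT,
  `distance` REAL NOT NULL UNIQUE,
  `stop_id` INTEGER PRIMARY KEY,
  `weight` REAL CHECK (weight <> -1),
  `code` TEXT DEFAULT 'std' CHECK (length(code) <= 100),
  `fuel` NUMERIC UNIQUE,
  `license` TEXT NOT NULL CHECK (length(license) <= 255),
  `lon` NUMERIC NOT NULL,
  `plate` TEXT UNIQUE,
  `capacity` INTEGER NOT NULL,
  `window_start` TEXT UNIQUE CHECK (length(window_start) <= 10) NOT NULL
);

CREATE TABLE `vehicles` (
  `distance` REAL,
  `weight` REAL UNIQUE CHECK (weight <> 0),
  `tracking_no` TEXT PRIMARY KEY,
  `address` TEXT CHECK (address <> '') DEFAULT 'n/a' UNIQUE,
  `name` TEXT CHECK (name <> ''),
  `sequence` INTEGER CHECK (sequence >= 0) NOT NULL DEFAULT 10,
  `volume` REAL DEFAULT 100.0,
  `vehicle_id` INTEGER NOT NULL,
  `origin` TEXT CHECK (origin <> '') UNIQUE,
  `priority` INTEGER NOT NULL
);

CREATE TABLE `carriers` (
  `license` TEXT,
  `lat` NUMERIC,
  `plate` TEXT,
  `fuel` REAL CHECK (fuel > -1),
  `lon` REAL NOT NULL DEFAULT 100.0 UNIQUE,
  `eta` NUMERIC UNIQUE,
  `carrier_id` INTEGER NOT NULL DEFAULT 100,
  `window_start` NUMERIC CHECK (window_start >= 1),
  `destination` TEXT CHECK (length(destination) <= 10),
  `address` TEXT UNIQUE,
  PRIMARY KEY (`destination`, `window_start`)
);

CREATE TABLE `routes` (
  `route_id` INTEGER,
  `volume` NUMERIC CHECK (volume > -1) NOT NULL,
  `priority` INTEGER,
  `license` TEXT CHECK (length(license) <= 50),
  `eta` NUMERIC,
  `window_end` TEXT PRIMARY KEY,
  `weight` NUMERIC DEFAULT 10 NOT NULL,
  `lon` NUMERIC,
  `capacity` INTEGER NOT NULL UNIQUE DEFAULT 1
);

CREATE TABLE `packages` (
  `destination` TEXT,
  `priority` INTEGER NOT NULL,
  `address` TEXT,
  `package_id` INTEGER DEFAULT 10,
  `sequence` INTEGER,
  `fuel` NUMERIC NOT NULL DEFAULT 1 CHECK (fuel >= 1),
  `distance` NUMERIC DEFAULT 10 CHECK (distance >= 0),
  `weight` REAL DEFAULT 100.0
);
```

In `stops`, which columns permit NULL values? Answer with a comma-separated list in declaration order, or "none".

phone, weight, code, fuel, plate

- phone: no NOT NULL constraint applies → nullable.
- distance: declared NOT NULL → not nullable.
- stop_id: part of the PRIMARY KEY, which implies NOT NULL → not nullable.
- weight: CHECK does not forbid NULL (a CHECK constraint passes when its expression is NULL) → nullable.
- code: CHECK does not forbid NULL (a CHECK constraint passes when its expression is NULL) → nullable.
- fuel: UNIQUE does not imply NOT NULL → nullable.
- license: declared NOT NULL → not nullable.
- lon: declared NOT NULL → not nullable.
- plate: UNIQUE does not imply NOT NULL → nullable.
- capacity: declared NOT NULL → not nullable.
- window_start: declared NOT NULL → not nullable.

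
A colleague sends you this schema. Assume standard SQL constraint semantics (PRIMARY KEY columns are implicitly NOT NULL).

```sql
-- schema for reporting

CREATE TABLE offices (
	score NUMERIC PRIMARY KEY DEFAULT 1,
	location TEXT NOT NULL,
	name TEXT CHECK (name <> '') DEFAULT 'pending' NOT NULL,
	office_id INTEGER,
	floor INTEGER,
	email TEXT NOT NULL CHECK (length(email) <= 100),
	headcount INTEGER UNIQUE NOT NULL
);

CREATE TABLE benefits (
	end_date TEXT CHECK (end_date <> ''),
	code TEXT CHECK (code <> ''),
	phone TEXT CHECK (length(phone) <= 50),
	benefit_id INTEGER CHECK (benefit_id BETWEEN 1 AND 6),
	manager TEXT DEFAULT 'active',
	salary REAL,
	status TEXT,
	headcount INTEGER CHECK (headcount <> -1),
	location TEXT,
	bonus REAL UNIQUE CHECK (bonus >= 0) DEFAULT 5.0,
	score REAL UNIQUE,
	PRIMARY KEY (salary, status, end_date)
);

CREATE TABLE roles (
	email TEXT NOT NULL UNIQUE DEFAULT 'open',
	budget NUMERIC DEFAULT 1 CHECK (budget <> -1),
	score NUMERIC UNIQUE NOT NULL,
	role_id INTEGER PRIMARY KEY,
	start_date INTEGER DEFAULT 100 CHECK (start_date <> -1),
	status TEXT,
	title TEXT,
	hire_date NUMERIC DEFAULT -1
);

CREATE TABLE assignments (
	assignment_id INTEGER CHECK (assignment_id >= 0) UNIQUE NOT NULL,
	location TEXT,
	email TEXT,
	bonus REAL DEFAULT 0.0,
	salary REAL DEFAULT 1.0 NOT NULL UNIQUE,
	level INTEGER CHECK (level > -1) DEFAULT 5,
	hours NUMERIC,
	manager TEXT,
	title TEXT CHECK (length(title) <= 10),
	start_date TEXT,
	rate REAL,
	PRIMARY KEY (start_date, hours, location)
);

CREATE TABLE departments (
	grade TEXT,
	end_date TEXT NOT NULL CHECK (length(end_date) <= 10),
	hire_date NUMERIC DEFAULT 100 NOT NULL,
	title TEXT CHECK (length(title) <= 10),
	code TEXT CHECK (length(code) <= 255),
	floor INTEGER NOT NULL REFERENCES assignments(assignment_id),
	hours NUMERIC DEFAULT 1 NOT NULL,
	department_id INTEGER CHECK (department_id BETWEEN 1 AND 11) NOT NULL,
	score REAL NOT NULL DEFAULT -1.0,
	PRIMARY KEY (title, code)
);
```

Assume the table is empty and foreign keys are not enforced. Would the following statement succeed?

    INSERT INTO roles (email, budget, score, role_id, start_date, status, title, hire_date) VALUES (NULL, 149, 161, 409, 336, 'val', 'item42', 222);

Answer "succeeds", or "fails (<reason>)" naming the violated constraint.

fails (NOT NULL on email)

email is explicitly set to NULL, but email is declared NOT NULL.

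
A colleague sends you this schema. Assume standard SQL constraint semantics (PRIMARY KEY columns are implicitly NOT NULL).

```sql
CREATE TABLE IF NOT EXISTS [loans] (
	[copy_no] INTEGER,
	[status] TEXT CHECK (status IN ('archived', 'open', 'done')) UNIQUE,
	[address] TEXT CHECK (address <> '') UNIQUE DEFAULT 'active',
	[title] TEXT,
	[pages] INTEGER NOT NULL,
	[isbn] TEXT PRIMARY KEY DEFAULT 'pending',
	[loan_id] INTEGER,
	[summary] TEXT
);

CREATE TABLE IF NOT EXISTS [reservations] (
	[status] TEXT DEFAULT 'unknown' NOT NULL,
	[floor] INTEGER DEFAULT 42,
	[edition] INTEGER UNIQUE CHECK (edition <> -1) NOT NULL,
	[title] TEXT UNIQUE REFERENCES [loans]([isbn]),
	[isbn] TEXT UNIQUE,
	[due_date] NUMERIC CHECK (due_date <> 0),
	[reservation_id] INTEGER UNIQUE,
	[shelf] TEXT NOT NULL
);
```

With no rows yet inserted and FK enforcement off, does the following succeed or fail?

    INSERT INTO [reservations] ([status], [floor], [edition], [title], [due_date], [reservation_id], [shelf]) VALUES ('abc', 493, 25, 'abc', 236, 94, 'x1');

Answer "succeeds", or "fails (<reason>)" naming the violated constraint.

succeeds

NOT NULL columns: edition is supplied; shelf is supplied; status is supplied.
CHECK constraints: 25 satisfies (edition <> -1); 236 satisfies (due_date <> 0).
No constraint is violated.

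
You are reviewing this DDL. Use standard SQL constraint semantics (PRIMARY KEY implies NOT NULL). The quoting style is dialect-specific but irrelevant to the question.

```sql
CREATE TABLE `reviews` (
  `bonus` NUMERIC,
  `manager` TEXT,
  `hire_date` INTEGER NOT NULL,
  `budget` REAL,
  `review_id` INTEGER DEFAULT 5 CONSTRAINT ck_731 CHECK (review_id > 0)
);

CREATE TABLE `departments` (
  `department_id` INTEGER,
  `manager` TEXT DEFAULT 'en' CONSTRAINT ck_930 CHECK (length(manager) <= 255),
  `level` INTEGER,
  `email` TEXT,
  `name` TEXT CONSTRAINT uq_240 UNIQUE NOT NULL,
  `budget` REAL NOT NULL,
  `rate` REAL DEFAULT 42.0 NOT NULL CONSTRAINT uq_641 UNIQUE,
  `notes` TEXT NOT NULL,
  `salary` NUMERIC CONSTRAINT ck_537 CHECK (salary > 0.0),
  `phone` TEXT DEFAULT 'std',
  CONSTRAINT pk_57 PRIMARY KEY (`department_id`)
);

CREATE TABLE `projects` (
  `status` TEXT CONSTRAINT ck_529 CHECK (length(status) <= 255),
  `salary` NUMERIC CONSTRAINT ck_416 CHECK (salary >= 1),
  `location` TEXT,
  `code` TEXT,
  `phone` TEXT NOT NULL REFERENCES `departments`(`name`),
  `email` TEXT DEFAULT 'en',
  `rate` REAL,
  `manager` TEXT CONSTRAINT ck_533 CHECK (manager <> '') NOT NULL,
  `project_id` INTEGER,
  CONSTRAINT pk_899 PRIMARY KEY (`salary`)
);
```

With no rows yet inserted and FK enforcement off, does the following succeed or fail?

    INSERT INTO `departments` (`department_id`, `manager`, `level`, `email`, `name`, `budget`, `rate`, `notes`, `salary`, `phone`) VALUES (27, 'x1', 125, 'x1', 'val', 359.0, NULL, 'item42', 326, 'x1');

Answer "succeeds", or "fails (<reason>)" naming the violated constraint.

fails (NOT NULL on rate)

rate is explicitly set to NULL, but rate is declared NOT NULL.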